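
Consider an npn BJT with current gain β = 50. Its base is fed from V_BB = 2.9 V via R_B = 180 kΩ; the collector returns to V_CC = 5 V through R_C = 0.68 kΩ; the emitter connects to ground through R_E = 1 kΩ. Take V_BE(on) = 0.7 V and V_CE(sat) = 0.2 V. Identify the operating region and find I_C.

Assume active. Base-emitter loop: I_B = (V_BB − V_BE)/(R_B + (β+1)R_E) = (2.9 − 0.7)/(180 + 51×1) = 0.00952 mA.
I_C = β·I_B = 50×0.00952 = 0.476 mA.
V_CE = V_CC − I_C·R_C − I_E·R_E = 5 − 0.476×0.68 − 0.486×1 = 4.19 V > V_CE(sat), so the active-region assumption holds.

active; I_C ≈ 0.48 mA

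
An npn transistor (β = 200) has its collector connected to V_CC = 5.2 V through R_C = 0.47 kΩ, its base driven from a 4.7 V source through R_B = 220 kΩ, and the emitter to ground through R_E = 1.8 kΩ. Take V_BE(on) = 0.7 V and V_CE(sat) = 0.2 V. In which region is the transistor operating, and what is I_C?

Assume active. Base-emitter loop: I_B = (V_BB − V_BE)/(R_B + (β+1)R_E) = (4.7 − 0.7)/(220 + 201×1.8) = 0.00688 mA.
I_C = β·I_B = 200×0.00688 = 1.38 mA.
V_CE = V_CC − I_C·R_C − I_E·R_E = 5.2 − 1.38×0.47 − 1.38×1.8 = 2.07 V > V_CE(sat), so the active-region assumption holds.

active; I_C ≈ 1.4 mA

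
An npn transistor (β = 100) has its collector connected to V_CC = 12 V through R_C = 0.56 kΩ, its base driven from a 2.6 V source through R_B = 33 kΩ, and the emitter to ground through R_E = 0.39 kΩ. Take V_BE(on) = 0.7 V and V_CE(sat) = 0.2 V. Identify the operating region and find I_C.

Assume active. Base-emitter loop: I_B = (V_BB − V_BE)/(R_B + (β+1)R_E) = (2.6 − 0.7)/(33 + 101×0.39) = 0.0262 mA.
I_C = β·I_B = 100×0.0262 = 2.62 mA.
V_CE = V_CC − I_C·R_C − I_E·R_E = 12 − 2.62×0.56 − 2.65×0.39 = 9.5 V > V_CE(sat), so the active-region assumption holds.

active; I_C ≈ 2.6 mA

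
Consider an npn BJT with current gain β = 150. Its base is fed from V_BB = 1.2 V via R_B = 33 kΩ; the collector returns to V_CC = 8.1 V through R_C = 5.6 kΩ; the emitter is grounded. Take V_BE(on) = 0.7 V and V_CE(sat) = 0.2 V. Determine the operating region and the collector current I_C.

Assume active: I_B = (1.2 − 0.7)/33 = 0.0152 mA, giving I_C = β·I_B = 2.27 mA.
But then V_CE = 8.1 − 2.27×5.6 = -4.63 V < V_CE(sat) = 0.2 V — impossible in the active region.
So the transistor is saturated. With V_CE = 0.2 V, I_C = (V_CC − 0.2)/R_C = 7.9/5.6 = 1.41 mA.
Check: β·I_B = 2.27 mA > I_C = 1.41 mA, confirming saturation.

saturation; I_C ≈ 1.4 mA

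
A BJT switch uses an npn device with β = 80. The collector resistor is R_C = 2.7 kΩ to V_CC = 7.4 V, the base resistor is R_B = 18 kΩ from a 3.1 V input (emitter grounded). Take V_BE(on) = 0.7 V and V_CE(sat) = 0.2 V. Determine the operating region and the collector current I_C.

Assume active: I_B = (3.1 − 0.7)/18 = 0.133 mA, giving I_C = β·I_B = 10.7 mA.
But then V_CE = 7.4 − 10.7×2.7 = -21.4 V < V_CE(sat) = 0.2 V — impossible in the active region.
So the transistor is saturated. With V_CE = 0.2 V, I_C = (V_CC − 0.2)/R_C = 7.2/2.7 = 2.67 mA.
Check: β·I_B = 10.7 mA > I_C = 2.67 mA, confirming saturation.

saturation; I_C ≈ 2.7 mA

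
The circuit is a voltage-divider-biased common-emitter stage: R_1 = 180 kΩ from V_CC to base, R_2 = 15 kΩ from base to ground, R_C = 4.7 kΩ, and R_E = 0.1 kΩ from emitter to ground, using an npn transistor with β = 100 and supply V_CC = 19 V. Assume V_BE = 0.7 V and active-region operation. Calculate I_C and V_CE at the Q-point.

Thevenize the base divider: V_Th = V_CC·R_2/(R_1+R_2) = 19×15/195 = 1.46 V, R_Th = R_1‖R_2 = 13.8 kΩ.
Base-emitter loop: V_Th = I_B·R_Th + V_BE + (β+1)I_B·R_E, so I_B = (1.46 − 0.7) / (13.8 + 101×0.1) = 0.0318 mA.
I_C = β·I_B = 100×0.0318 = 3.18 mA, and I_E = (β+1)I_B = 3.21 mA.
V_CE = V_CC − I_C·R_C − I_E·R_E = 19 − 3.18×4.7 − 3.21×0.1 = 3.73 V.
V_CE = 3.73 V > 0.2 V confirms active-region operation.

I_C ≈ 3.2 mA, V_CE ≈ 3.7 V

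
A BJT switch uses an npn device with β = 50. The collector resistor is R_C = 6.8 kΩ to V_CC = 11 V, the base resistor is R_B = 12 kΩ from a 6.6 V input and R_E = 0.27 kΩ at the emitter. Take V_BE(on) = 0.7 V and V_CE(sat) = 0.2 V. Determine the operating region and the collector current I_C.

Assume active: I_B = (6.6 − 0.7)/(12 + 51×0.27) = 0.229 mA, I_C = β·I_B = 11.4 mA.
Then V_CE = 11 − 11.4×6.8 − 11.7×0.27 = -70 V < 0.2 V — the active assumption fails.
Re-solve with V_CE = 0.2 V. KCL at the emitter: V_E/R_E = (V_BB−0.7−V_E)/R_B + (V_CC−0.2−V_E)/R_C, giving V_E = 0.529 V.
I_C = (V_CC − 0.2 − V_E)/R_C = (10.8 − 0.529)/6.8 = 1.51 mA.
Check: I_B = (5.9 − 0.529)/12 = 0.448 mA, and β·I_B = 22.4 mA > I_C, confirming saturation.

saturation; I_C ≈ 1.5 mA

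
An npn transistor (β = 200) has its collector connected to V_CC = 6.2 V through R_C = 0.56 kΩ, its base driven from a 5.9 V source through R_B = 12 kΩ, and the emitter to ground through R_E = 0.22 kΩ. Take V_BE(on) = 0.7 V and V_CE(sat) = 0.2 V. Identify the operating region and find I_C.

Assume active: I_B = (5.9 − 0.7)/(12 + 201×0.22) = 0.0925 mA, I_C = β·I_B = 18.5 mA.
Then V_CE = 6.2 − 18.5×0.56 − 18.6×0.22 = -8.25 V < 0.2 V — the active assumption fails.
Re-solve with V_CE = 0.2 V. KCL at the emitter: V_E/R_E = (V_BB−0.7−V_E)/R_B + (V_CC−0.2−V_E)/R_C, giving V_E = 1.74 V.
I_C = (V_CC − 0.2 − V_E)/R_C = (6 − 1.74)/0.56 = 7.61 mA.
Check: I_B = (5.2 − 1.74)/12 = 0.289 mA, and β·I_B = 57.7 mA > I_C, confirming saturation.

saturation; I_C ≈ 7.6 mA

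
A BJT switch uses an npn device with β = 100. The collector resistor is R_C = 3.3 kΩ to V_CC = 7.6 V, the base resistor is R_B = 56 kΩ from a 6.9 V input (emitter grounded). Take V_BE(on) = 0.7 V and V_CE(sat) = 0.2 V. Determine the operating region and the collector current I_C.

saturation; I_C ≈ 2.2 mA

Assume active: I_B = (6.9 − 0.7)/56 = 0.111 mA, giving I_C = β·I_B = 11.1 mA.
But then V_CE = 7.6 − 11.1×3.3 = -28.9 V < V_CE(sat) = 0.2 V — impossible in the active region.
So the transistor is saturated. With V_CE = 0.2 V, I_C = (V_CC − 0.2)/R_C = 7.4/3.3 = 2.24 mA.
Check: β·I_B = 11.1 mA > I_C = 2.24 mA, confirming saturation.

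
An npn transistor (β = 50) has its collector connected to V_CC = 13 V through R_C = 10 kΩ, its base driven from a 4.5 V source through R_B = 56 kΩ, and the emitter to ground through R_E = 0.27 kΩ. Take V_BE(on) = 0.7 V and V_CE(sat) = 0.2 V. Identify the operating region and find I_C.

Assume active: I_B = (4.5 − 0.7)/(56 + 51×0.27) = 0.0545 mA, I_C = β·I_B = 2.72 mA.
Then V_CE = 13 − 2.72×10 − 2.78×0.27 = -15 V < 0.2 V — the active assumption fails.
Re-solve with V_CE = 0.2 V. KCL at the emitter: V_E/R_E = (V_BB−0.7−V_E)/R_B + (V_CC−0.2−V_E)/R_C, giving V_E = 0.353 V.
I_C = (V_CC − 0.2 − V_E)/R_C = (12.8 − 0.353)/10 = 1.24 mA.
Check: I_B = (3.8 − 0.353)/56 = 0.0616 mA, and β·I_B = 3.08 mA > I_C, confirming saturation.

saturation; I_C ≈ 1.2 mA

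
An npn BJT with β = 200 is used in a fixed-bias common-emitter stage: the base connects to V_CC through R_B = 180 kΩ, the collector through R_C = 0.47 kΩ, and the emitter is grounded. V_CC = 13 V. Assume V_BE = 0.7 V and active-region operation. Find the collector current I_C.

Base loop: V_CC = I_B·R_B + V_BE, so I_B = (13 − 0.7)/180 kΩ = 0.0683 mA.
In the active region I_C = β·I_B = 200 × 0.0683 = 13.7 mA.
Collector loop: V_CE = V_CC − I_C·R_C = 13 − 13.7×0.47 = 6.58 V.
Since V_CE = 6.58 V > V_CE(sat) ≈ 0.2 V, the transistor is in the active region as assumed.

I_C ≈ 14 mA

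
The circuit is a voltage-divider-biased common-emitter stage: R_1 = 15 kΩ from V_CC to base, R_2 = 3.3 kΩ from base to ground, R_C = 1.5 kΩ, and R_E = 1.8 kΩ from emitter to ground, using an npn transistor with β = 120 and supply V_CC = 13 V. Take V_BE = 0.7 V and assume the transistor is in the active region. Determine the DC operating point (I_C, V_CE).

I_C ≈ 0.89 mA, V_CE ≈ 10 V

Thevenize the base divider: V_Th = V_CC·R_2/(R_1+R_2) = 13×3.3/18.3 = 2.34 V, R_Th = R_1‖R_2 = 2.7 kΩ.
Base-emitter loop: V_Th = I_B·R_Th + V_BE + (β+1)I_B·R_E, so I_B = (2.34 − 0.7) / (2.7 + 121×1.8) = 0.00746 mA.
I_C = β·I_B = 120×0.00746 = 0.895 mA, and I_E = (β+1)I_B = 0.902 mA.
V_CE = V_CC − I_C·R_C − I_E·R_E = 13 − 0.895×1.5 − 0.902×1.8 = 10 V.
V_CE = 10 V > 0.2 V confirms active-region operation.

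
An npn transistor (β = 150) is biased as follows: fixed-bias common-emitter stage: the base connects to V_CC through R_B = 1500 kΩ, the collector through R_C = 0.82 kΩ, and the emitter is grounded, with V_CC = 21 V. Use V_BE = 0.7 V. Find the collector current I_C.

Base loop: V_CC = I_B·R_B + V_BE, so I_B = (21 − 0.7)/1500 kΩ = 0.0135 mA.
In the active region I_C = β·I_B = 150 × 0.0135 = 2.03 mA.
Collector loop: V_CE = V_CC − I_C·R_C = 21 − 2.03×0.82 = 19.3 V.
Since V_CE = 19.3 V > V_CE(sat) ≈ 0.2 V, the transistor is in the active region as assumed.

I_C ≈ 2 mA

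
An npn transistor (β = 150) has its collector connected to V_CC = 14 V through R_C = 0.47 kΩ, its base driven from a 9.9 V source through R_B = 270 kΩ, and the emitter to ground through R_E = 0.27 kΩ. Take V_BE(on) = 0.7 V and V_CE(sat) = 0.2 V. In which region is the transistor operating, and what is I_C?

Assume active. Base-emitter loop: I_B = (V_BB − V_BE)/(R_B + (β+1)R_E) = (9.9 − 0.7)/(270 + 151×0.27) = 0.0296 mA.
I_C = β·I_B = 150×0.0296 = 4.44 mA.
V_CE = V_CC − I_C·R_C − I_E·R_E = 14 − 4.44×0.47 − 4.47×0.27 = 10.7 V > V_CE(sat), so the active-region assumption holds.

active; I_C ≈ 4.4 mA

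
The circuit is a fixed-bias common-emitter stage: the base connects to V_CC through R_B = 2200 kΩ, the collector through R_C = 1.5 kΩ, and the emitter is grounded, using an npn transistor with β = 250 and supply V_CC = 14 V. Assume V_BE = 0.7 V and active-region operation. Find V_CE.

Base loop: V_CC = I_B·R_B + V_BE, so I_B = (14 − 0.7)/2200 kΩ = 0.00605 mA.
In the active region I_C = β·I_B = 250 × 0.00605 = 1.51 mA.
Collector loop: V_CE = V_CC − I_C·R_C = 14 − 1.51×1.5 = 11.7 V.
Since V_CE = 11.7 V > V_CE(sat) ≈ 0.2 V, the transistor is in the active region as assumed.

V_CE ≈ 12 V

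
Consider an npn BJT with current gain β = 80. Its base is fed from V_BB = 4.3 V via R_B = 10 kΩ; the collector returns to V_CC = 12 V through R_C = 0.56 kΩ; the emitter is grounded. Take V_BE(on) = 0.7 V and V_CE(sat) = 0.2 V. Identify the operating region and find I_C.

Assume active: I_B = (4.3 − 0.7)/10 = 0.36 mA, giving I_C = β·I_B = 28.8 mA.
But then V_CE = 12 − 28.8×0.56 = -4.13 V < V_CE(sat) = 0.2 V — impossible in the active region.
So the transistor is saturated. With V_CE = 0.2 V, I_C = (V_CC − 0.2)/R_C = 11.8/0.56 = 21.1 mA.
Check: β·I_B = 28.8 mA > I_C = 21.1 mA, confirming saturation.

saturation; I_C ≈ 21 mA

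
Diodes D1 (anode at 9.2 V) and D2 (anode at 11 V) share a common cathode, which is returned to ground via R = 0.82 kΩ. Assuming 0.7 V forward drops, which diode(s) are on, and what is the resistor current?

Assume both conduct. Then node N would need to be at both 9.2−0.7 = 8.5 V and 11−0.7 = 10.3 V, which is impossible.
Assume only D2 conducts: V_N = 11 − 0.7 = 10.3 V, so I_R = 10.3/0.82 = 12.6 mA.
Check D1: its anode-to-cathode voltage is 9.2 − 10.3 = -1.1 V < 0.7 V, so it is off. The assumption is consistent.

Only D2 conducts; I_R ≈ 13 mA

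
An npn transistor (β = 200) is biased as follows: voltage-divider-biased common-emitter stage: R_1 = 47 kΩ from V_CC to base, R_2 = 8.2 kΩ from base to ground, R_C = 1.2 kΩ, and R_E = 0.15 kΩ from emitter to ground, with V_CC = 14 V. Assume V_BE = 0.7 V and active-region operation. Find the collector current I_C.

Thevenize the base divider: V_Th = V_CC·R_2/(R_1+R_2) = 14×8.2/55.2 = 2.08 V, R_Th = R_1‖R_2 = 6.98 kΩ.
Base-emitter loop: V_Th = I_B·R_Th + V_BE + (β+1)I_B·R_E, so I_B = (2.08 − 0.7) / (6.98 + 201×0.15) = 0.0372 mA.
I_C = β·I_B = 200×0.0372 = 7.43 mA, and I_E = (β+1)I_B = 7.47 mA.
V_CE = V_CC − I_C·R_C − I_E·R_E = 14 − 7.43×1.2 − 7.47×0.15 = 3.96 V.
V_CE = 3.96 V > 0.2 V confirms active-region operation.

I_C ≈ 7.4 mA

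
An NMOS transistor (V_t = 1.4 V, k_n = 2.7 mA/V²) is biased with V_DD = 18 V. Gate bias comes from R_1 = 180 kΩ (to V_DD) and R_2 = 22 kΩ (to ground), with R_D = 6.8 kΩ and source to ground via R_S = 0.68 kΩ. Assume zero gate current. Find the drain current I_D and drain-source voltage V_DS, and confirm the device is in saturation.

V_G = V_DD·R_2/(R_1+R_2) = 18×22/202 = 1.96 V.
Assume saturation: I_D = (k_n/2)(V_GS − V_t)² with V_GS = V_G − I_D·R_S = 1.96 − 0.68·I_D.
Substituting gives 0.624·I_D² − 2.03·I_D + 0.424 = 0, with roots I_D = 0.224 or 3.03 mA.
The root I_D = 3.03 mA gives V_GS = -0.0971 V ≤ V_t, so take I_D = 0.224 mA.
Then V_GS = 1.81 V and V_DS = V_DD − I_D(R_D+R_S) = 18 − 0.224×7.48 = 16.3 V.
Saturation requires V_DS ≥ V_GS − V_t = 0.408 V; 16.3 ≥ 0.408 ✓.

I_D ≈ 0.22 mA, V_DS ≈ 16 V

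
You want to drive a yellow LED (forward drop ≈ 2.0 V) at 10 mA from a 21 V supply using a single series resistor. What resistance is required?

R ≈ 1.9 kΩ

The resistor drops V_S − V_D = 21 − 2.0 = 19 V at 10 mA.
R = 19 V / 10 mA = 1.9 kΩ.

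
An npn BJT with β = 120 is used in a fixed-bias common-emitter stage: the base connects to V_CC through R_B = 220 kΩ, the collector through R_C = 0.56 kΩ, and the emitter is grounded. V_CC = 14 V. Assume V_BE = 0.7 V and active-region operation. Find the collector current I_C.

Base loop: V_CC = I_B·R_B + V_BE, so I_B = (14 − 0.7)/220 kΩ = 0.0605 mA.
In the active region I_C = β·I_B = 120 × 0.0605 = 7.25 mA.
Collector loop: V_CE = V_CC − I_C·R_C = 14 − 7.25×0.56 = 9.94 V.
Since V_CE = 9.94 V > V_CE(sat) ≈ 0.2 V, the transistor is in the active region as assumed.

I_C ≈ 7.3 mA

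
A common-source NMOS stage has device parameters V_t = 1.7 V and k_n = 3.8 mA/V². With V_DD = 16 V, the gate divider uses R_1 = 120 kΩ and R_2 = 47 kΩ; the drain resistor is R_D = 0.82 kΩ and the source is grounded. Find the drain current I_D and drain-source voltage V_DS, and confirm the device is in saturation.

V_G = V_DD·R_2/(R_1+R_2) = 16×47/167 = 4.5 V. With the source grounded, V_GS = V_G = 4.5 V.
Assume saturation: I_D = (k_n/2)(V_GS − V_t)² = (3.8/2)×(4.5 − 1.7)² = 1.9×2.8² = 14.9 mA.
V_DS = V_DD − I_D·R_D = 16 − 14.9×0.82 = 3.76 V.
Saturation requires V_DS ≥ V_GS − V_t = 2.8 V; 3.76 ≥ 2.8 ✓.

I_D ≈ 15 mA, V_DS ≈ 3.8 V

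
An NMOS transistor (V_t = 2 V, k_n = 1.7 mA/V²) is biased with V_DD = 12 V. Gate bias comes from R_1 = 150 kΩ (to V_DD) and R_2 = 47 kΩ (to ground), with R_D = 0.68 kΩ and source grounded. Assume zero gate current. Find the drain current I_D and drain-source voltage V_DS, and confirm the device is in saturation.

I_D ≈ 0.63 mA, V_DS ≈ 12 V

V_G = V_DD·R_2/(R_1+R_2) = 12×47/197 = 2.86 V. With the source grounded, V_GS = V_G = 2.86 V.
Assume saturation: I_D = (k_n/2)(V_GS − V_t)² = (1.7/2)×(2.86 − 2)² = 0.85×0.863² = 0.633 mA.
V_DS = V_DD − I_D·R_D = 12 − 0.633×0.68 = 11.6 V.
Saturation requires V_DS ≥ V_GS − V_t = 0.863 V; 11.6 ≥ 0.863 ✓.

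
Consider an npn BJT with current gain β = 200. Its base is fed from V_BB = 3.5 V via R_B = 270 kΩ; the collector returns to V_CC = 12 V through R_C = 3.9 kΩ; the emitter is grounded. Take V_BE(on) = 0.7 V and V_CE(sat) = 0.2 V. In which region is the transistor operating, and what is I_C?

active; I_C ≈ 2.1 mA

Assume active. Base-emitter loop: I_B = (V_BB − V_BE)/R_B = (3.5 − 0.7)/270 = 0.0104 mA.
I_C = β·I_B = 200×0.0104 = 2.07 mA.
V_CE = V_CC − I_C·R_C = 12 − 2.07×3.9 = 3.91 V > V_CE(sat), so the active-region assumption holds.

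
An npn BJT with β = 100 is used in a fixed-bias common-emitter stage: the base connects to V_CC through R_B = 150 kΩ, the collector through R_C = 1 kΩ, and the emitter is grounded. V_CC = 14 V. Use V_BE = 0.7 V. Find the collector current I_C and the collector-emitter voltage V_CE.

Base loop: V_CC = I_B·R_B + V_BE, so I_B = (14 − 0.7)/150 kΩ = 0.0887 mA.
In the active region I_C = β·I_B = 100 × 0.0887 = 8.87 mA.
Collector loop: V_CE = V_CC − I_C·R_C = 14 − 8.87×1 = 5.13 V.
Since V_CE = 5.13 V > V_CE(sat) ≈ 0.2 V, the transistor is in the active region as assumed.

I_C ≈ 8.9 mA, V_CE ≈ 5.1 V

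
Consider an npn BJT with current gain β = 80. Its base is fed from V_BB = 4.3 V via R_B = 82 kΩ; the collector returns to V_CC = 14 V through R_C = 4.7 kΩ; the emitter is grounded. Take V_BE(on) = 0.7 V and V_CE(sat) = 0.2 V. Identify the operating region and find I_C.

Assume active: I_B = (4.3 − 0.7)/82 = 0.0439 mA, giving I_C = β·I_B = 3.51 mA.
But then V_CE = 14 − 3.51×4.7 = -2.51 V < V_CE(sat) = 0.2 V — impossible in the active region.
So the transistor is saturated. With V_CE = 0.2 V, I_C = (V_CC − 0.2)/R_C = 13.8/4.7 = 2.94 mA.
Check: β·I_B = 3.51 mA > I_C = 2.94 mA, confirming saturation.

saturation; I_C ≈ 2.9 mA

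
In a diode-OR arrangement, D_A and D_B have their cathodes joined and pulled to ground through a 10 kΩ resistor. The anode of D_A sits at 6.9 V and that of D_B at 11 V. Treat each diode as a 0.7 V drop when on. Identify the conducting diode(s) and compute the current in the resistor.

Assume both conduct. Then node N would need to be at both 6.9−0.7 = 6.2 V and 11−0.7 = 10.3 V, which is impossible.
Assume only D_B conducts: V_N = 11 − 0.7 = 10.3 V, so I_R = 10.3/10 = 1.03 mA.
Check D_A: its anode-to-cathode voltage is 6.9 − 10.3 = -3.4 V < 0.7 V, so it is off. The assumption is consistent.

Only D_B conducts; I_R ≈ 1 mA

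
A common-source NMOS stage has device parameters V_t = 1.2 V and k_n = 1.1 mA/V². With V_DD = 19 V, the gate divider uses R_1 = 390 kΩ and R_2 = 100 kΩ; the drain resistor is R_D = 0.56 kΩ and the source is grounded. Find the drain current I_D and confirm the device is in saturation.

I_D ≈ 3.9 mA

V_G = V_DD·R_2/(R_1+R_2) = 19×100/490 = 3.88 V. With the source grounded, V_GS = V_G = 3.88 V.
Assume saturation: I_D = (k_n/2)(V_GS − V_t)² = (1.1/2)×(3.88 − 1.2)² = 0.55×2.68² = 3.94 mA.
V_DS = V_DD − I_D·R_D = 19 − 3.94×0.56 = 16.8 V.
Saturation requires V_DS ≥ V_GS − V_t = 2.68 V; 16.8 ≥ 2.68 ✓.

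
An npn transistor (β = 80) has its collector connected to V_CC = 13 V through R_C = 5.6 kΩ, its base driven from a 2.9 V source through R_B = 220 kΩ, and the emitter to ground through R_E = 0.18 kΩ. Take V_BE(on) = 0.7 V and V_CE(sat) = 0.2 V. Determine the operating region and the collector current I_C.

Assume active. Base-emitter loop: I_B = (V_BB − V_BE)/(R_B + (β+1)R_E) = (2.9 − 0.7)/(220 + 81×0.18) = 0.00938 mA.
I_C = β·I_B = 80×0.00938 = 0.75 mA.
V_CE = V_CC − I_C·R_C − I_E·R_E = 13 − 0.75×5.6 − 0.76×0.18 = 8.66 V > V_CE(sat), so the active-region assumption holds.

active; I_C ≈ 0.75 mA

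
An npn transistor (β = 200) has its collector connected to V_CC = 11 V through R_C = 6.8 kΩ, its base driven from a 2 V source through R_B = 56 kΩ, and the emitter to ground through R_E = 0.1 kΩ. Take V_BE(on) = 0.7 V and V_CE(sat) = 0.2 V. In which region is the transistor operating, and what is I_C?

saturation; I_C ≈ 1.6 mA

Assume active: I_B = (2 − 0.7)/(56 + 201×0.1) = 0.0171 mA, I_C = β·I_B = 3.42 mA.
Then V_CE = 11 − 3.42×6.8 − 3.43×0.1 = -12.6 V < 0.2 V — the active assumption fails.
Re-solve with V_CE = 0.2 V. KCL at the emitter: V_E/R_E = (V_BB−0.7−V_E)/R_B + (V_CC−0.2−V_E)/R_C, giving V_E = 0.159 V.
I_C = (V_CC − 0.2 − V_E)/R_C = (10.8 − 0.159)/6.8 = 1.56 mA.
Check: I_B = (1.3 − 0.159)/56 = 0.0204 mA, and β·I_B = 4.08 mA > I_C, confirming saturation.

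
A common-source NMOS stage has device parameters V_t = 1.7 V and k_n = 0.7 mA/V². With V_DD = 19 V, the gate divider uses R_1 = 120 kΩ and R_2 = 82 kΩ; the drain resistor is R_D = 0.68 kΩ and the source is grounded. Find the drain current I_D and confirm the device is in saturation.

I_D ≈ 13 mA

V_G = V_DD·R_2/(R_1+R_2) = 19×82/202 = 7.71 V. With the source grounded, V_GS = V_G = 7.71 V.
Assume saturation: I_D = (k_n/2)(V_GS − V_t)² = (0.7/2)×(7.71 − 1.7)² = 0.35×6.01² = 12.7 mA.
V_DS = V_DD − I_D·R_D = 19 − 12.7×0.68 = 10.4 V.
Saturation requires V_DS ≥ V_GS − V_t = 6.01 V; 10.4 ≥ 6.01 ✓.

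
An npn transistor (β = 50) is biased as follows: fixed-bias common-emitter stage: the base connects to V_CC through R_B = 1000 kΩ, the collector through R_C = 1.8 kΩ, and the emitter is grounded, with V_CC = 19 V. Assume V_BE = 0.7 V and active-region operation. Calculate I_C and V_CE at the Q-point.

Base loop: V_CC = I_B·R_B + V_BE, so I_B = (19 − 0.7)/1000 kΩ = 0.0183 mA.
In the active region I_C = β·I_B = 50 × 0.0183 = 0.915 mA.
Collector loop: V_CE = V_CC − I_C·R_C = 19 − 0.915×1.8 = 17.4 V.
Since V_CE = 17.4 V > V_CE(sat) ≈ 0.2 V, the transistor is in the active region as assumed.

I_C ≈ 0.92 mA, V_CE ≈ 17 V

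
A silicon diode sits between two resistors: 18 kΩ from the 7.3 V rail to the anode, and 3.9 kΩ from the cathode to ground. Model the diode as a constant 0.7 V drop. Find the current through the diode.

The two resistors are in series with the diode, so KVL gives 7.3 = I·18 + 0.7 + I·3.9.
I = (7.3 − 0.7) / (18 + 3.9) kΩ = 6.6 / 21.9 = 0.301 mA.

I ≈ 0.3 mA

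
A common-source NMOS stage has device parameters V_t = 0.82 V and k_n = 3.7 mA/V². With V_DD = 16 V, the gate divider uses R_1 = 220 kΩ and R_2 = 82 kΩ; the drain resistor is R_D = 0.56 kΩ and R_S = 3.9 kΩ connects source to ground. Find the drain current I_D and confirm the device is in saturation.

I_D ≈ 0.74 mA

V_G = V_DD·R_2/(R_1+R_2) = 16×82/302 = 4.34 V.
Assume saturation: I_D = (k_n/2)(V_GS − V_t)² with V_GS = V_G − I_D·R_S = 4.34 − 3.9·I_D.
Substituting gives 28.1·I_D² − 51.9·I_D + 23 = 0, with roots I_D = 0.741 or 1.1 mA.
The root I_D = 1.1 mA gives V_GS = 0.0484 V ≤ V_t, so take I_D = 0.741 mA.
Then V_GS = 1.45 V and V_DS = V_DD − I_D(R_D+R_S) = 16 − 0.741×4.46 = 12.7 V.
Saturation requires V_DS ≥ V_GS − V_t = 0.633 V; 12.7 ≥ 0.633 ✓.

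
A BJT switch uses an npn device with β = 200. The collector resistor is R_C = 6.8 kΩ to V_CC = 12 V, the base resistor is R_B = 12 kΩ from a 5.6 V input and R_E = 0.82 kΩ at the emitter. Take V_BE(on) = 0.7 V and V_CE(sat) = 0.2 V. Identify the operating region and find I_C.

Assume active: I_B = (5.6 − 0.7)/(12 + 201×0.82) = 0.0277 mA, I_C = β·I_B = 5.54 mA.
Then V_CE = 12 − 5.54×6.8 − 5.57×0.82 = -30.3 V < 0.2 V — the active assumption fails.
Re-solve with V_CE = 0.2 V. KCL at the emitter: V_E/R_E = (V_BB−0.7−V_E)/R_B + (V_CC−0.2−V_E)/R_C, giving V_E = 1.48 V.
I_C = (V_CC − 0.2 − V_E)/R_C = (11.8 − 1.48)/6.8 = 1.52 mA.
Check: I_B = (4.9 − 1.48)/12 = 0.285 mA, and β·I_B = 57 mA > I_C, confirming saturation.

saturation; I_C ≈ 1.5 mA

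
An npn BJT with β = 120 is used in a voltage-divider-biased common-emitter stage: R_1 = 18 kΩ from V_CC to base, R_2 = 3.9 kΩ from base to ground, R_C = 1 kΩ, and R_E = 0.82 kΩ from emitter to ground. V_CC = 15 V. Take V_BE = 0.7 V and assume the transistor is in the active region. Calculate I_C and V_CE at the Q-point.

Thevenize the base divider: V_Th = V_CC·R_2/(R_1+R_2) = 15×3.9/21.9 = 2.67 V, R_Th = R_1‖R_2 = 3.21 kΩ.
Base-emitter loop: V_Th = I_B·R_Th + V_BE + (β+1)I_B·R_E, so I_B = (2.67 − 0.7) / (3.21 + 121×0.82) = 0.0192 mA.
I_C = β·I_B = 120×0.0192 = 2.31 mA, and I_E = (β+1)I_B = 2.33 mA.
V_CE = V_CC − I_C·R_C − I_E·R_E = 15 − 2.31×1 − 2.33×0.82 = 10.8 V.
V_CE = 10.8 V > 0.2 V confirms active-region operation.

I_C ≈ 2.3 mA, V_CE ≈ 11 V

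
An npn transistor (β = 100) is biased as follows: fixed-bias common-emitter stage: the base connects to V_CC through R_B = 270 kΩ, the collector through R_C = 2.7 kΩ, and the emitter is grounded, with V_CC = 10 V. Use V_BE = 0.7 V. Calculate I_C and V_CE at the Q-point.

Base loop: V_CC = I_B·R_B + V_BE, so I_B = (10 − 0.7)/270 kΩ = 0.0344 mA.
In the active region I_C = β·I_B = 100 × 0.0344 = 3.44 mA.
Collector loop: V_CE = V_CC − I_C·R_C = 10 − 3.44×2.7 = 0.7 V.
Since V_CE = 0.7 V > V_CE(sat) ≈ 0.2 V, the transistor is in the active region as assumed.

I_C ≈ 3.4 mA, V_CE ≈ 0.7 V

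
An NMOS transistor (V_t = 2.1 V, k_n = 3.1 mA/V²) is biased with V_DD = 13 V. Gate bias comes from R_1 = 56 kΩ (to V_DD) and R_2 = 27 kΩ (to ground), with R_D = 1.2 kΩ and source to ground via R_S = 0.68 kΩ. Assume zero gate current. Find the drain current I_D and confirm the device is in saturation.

I_D ≈ 1.6 mA

V_G = V_DD·R_2/(R_1+R_2) = 13×27/83 = 4.23 V.
Assume saturation: I_D = (k_n/2)(V_GS − V_t)² with V_GS = V_G − I_D·R_S = 4.23 − 0.68·I_D.
Substituting gives 0.717·I_D² − 5.49·I_D + 7.03 = 0, with roots I_D = 1.63 or 6.03 mA.
The root I_D = 6.03 mA gives V_GS = 0.127 V ≤ V_t, so take I_D = 1.63 mA.
Then V_GS = 3.12 V and V_DS = V_DD − I_D(R_D+R_S) = 13 − 1.63×1.88 = 9.94 V.
Saturation requires V_DS ≥ V_GS − V_t = 1.02 V; 9.94 ≥ 1.02 ✓.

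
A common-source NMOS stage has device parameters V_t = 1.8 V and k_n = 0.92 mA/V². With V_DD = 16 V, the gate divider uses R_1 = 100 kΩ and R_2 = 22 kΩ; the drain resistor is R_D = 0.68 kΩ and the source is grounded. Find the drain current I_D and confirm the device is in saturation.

V_G = V_DD·R_2/(R_1+R_2) = 16×22/122 = 2.89 V. With the source grounded, V_GS = V_G = 2.89 V.
Assume saturation: I_D = (k_n/2)(V_GS − V_t)² = (0.92/2)×(2.89 − 1.8)² = 0.46×1.09² = 0.542 mA.
V_DS = V_DD − I_D·R_D = 16 − 0.542×0.68 = 15.6 V.
Saturation requires V_DS ≥ V_GS − V_t = 1.09 V; 15.6 ≥ 1.09 ✓.

I_D ≈ 0.54 mA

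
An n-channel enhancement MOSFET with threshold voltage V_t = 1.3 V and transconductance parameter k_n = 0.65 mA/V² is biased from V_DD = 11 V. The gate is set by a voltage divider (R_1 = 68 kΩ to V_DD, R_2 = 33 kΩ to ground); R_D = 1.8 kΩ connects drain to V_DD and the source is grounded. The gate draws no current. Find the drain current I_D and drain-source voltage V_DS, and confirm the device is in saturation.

V_G = V_DD·R_2/(R_1+R_2) = 11×33/101 = 3.59 V. With the source grounded, V_GS = V_G = 3.59 V.
Assume saturation: I_D = (k_n/2)(V_GS − V_t)² = (0.65/2)×(3.59 − 1.3)² = 0.325×2.29² = 1.71 mA.
V_DS = V_DD − I_D·R_D = 11 − 1.71×1.8 = 7.92 V.
Saturation requires V_DS ≥ V_GS − V_t = 2.29 V; 7.92 ≥ 2.29 ✓.

I_D ≈ 1.7 mA, V_DS ≈ 7.9 V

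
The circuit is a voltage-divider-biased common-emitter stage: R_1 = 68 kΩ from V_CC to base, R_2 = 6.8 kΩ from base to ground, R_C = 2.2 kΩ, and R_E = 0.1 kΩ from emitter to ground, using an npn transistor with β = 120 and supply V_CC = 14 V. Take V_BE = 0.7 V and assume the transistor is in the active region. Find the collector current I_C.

Thevenize the base divider: V_Th = V_CC·R_2/(R_1+R_2) = 14×6.8/74.8 = 1.27 V, R_Th = R_1‖R_2 = 6.18 kΩ.
Base-emitter loop: V_Th = I_B·R_Th + V_BE + (β+1)I_B·R_E, so I_B = (1.27 − 0.7) / (6.18 + 121×0.1) = 0.0313 mA.
I_C = β·I_B = 120×0.0313 = 3.76 mA, and I_E = (β+1)I_B = 3.79 mA.
V_CE = V_CC − I_C·R_C − I_E·R_E = 14 − 3.76×2.2 − 3.79×0.1 = 5.35 V.
V_CE = 5.35 V > 0.2 V confirms active-region operation.

I_C ≈ 3.8 mA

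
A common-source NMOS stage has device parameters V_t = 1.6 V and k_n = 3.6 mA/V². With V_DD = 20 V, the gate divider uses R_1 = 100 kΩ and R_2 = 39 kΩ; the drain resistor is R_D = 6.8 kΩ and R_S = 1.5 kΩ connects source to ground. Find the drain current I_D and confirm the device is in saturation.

I_D ≈ 2 mA

V_G = V_DD·R_2/(R_1+R_2) = 20×39/139 = 5.61 V.
Assume saturation: I_D = (k_n/2)(V_GS − V_t)² with V_GS = V_G − I_D·R_S = 5.61 − 1.5·I_D.
Substituting gives 4.05·I_D² − 22.7·I_D + 29 = 0, with roots I_D = 1.98 or 3.62 mA.
The root I_D = 3.62 mA gives V_GS = 0.182 V ≤ V_t, so take I_D = 1.98 mA.
Then V_GS = 2.65 V and V_DS = V_DD − I_D(R_D+R_S) = 20 − 1.98×8.3 = 3.6 V.
Saturation requires V_DS ≥ V_GS − V_t = 1.05 V; 3.6 ≥ 1.05 ✓.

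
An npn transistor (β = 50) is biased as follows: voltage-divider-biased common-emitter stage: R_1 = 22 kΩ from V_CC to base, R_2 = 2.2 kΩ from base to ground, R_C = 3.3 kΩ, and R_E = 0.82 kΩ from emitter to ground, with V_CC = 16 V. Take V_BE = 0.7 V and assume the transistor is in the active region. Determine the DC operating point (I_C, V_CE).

I_C ≈ 0.86 mA, V_CE ≈ 12 V

Thevenize the base divider: V_Th = V_CC·R_2/(R_1+R_2) = 16×2.2/24.2 = 1.45 V, R_Th = R_1‖R_2 = 2 kΩ.
Base-emitter loop: V_Th = I_B·R_Th + V_BE + (β+1)I_B·R_E, so I_B = (1.45 − 0.7) / (2 + 51×0.82) = 0.0172 mA.
I_C = β·I_B = 50×0.0172 = 0.861 mA, and I_E = (β+1)I_B = 0.878 mA.
V_CE = V_CC − I_C·R_C − I_E·R_E = 16 − 0.861×3.3 − 0.878×0.82 = 12.4 V.
V_CE = 12.4 V > 0.2 V confirms active-region operation.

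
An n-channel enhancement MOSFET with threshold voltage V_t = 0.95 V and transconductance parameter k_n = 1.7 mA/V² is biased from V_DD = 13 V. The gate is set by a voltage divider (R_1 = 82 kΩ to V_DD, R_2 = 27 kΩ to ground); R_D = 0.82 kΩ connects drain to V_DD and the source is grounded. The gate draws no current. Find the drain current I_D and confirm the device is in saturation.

V_G = V_DD·R_2/(R_1+R_2) = 13×27/109 = 3.22 V. With the source grounded, V_GS = V_G = 3.22 V.
Assume saturation: I_D = (k_n/2)(V_GS − V_t)² = (1.7/2)×(3.22 − 0.95)² = 0.85×2.27² = 4.38 mA.
V_DS = V_DD − I_D·R_D = 13 − 4.38×0.82 = 9.41 V.
Saturation requires V_DS ≥ V_GS − V_t = 2.27 V; 9.41 ≥ 2.27 ✓.

I_D ≈ 4.4 mA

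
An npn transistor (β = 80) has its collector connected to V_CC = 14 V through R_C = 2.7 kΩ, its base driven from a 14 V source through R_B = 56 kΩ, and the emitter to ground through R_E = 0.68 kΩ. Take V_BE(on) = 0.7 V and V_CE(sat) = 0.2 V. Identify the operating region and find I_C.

Assume active: I_B = (14 − 0.7)/(56 + 81×0.68) = 0.12 mA, I_C = β·I_B = 9.58 mA.
Then V_CE = 14 − 9.58×2.7 − 9.7×0.68 = -18.5 V < 0.2 V — the active assumption fails.
Re-solve with V_CE = 0.2 V. KCL at the emitter: V_E/R_E = (V_BB−0.7−V_E)/R_B + (V_CC−0.2−V_E)/R_C, giving V_E = 2.88 V.
I_C = (V_CC − 0.2 − V_E)/R_C = (13.8 − 2.88)/2.7 = 4.05 mA.
Check: I_B = (13.3 − 2.88)/56 = 0.186 mA, and β·I_B = 14.9 mA > I_C, confirming saturation.

saturation; I_C ≈ 4 mA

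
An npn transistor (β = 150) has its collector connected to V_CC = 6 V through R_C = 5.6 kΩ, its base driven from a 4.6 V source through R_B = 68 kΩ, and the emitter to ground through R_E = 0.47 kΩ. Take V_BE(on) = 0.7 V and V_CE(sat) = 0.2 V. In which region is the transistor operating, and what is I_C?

Assume active: I_B = (4.6 − 0.7)/(68 + 151×0.47) = 0.0281 mA, I_C = β·I_B = 4.21 mA.
Then V_CE = 6 − 4.21×5.6 − 4.24×0.47 = -19.6 V < 0.2 V — the active assumption fails.
Re-solve with V_CE = 0.2 V. KCL at the emitter: V_E/R_E = (V_BB−0.7−V_E)/R_B + (V_CC−0.2−V_E)/R_C, giving V_E = 0.471 V.
I_C = (V_CC − 0.2 − V_E)/R_C = (5.8 − 0.471)/5.6 = 0.952 mA.
Check: I_B = (3.9 − 0.471)/68 = 0.0504 mA, and β·I_B = 7.56 mA > I_C, confirming saturation.

saturation; I_C ≈ 0.95 mA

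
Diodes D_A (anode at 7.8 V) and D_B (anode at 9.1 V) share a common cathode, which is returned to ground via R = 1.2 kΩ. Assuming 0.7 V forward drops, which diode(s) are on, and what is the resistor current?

Assume both conduct. Then node N would need to be at both 7.8−0.7 = 7.1 V and 9.1−0.7 = 8.4 V, which is impossible.
Assume only D_B conducts: V_N = 9.1 − 0.7 = 8.4 V, so I_R = 8.4/1.2 = 7 mA.
Check D_A: its anode-to-cathode voltage is 7.8 − 8.4 = -0.6 V < 0.7 V, so it is off. The assumption is consistent.

Only D_B conducts; I_R ≈ 7 mA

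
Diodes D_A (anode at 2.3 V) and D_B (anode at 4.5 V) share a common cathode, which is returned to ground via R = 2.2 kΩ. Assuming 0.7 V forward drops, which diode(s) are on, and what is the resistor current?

Assume both conduct. Then node N would need to be at both 2.3−0.7 = 1.6 V and 4.5−0.7 = 3.8 V, which is impossible.
Assume only D_B conducts: V_N = 4.5 − 0.7 = 3.8 V, so I_R = 3.8/2.2 = 1.73 mA.
Check D_A: its anode-to-cathode voltage is 2.3 − 3.8 = -1.5 V < 0.7 V, so it is off. The assumption is consistent.

Only D_B conducts; I_R ≈ 1.7 mA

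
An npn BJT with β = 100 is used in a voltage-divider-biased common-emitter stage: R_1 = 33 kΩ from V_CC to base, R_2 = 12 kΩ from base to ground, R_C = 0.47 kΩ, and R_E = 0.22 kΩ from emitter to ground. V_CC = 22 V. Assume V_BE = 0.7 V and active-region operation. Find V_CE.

V_CE ≈ 10 V

Thevenize the base divider: V_Th = V_CC·R_2/(R_1+R_2) = 22×12/45 = 5.87 V, R_Th = R_1‖R_2 = 8.8 kΩ.
Base-emitter loop: V_Th = I_B·R_Th + V_BE + (β+1)I_B·R_E, so I_B = (5.87 − 0.7) / (8.8 + 101×0.22) = 0.167 mA.
I_C = β·I_B = 100×0.167 = 16.7 mA, and I_E = (β+1)I_B = 16.8 mA.
V_CE = V_CC − I_C·R_C − I_E·R_E = 22 − 16.7×0.47 − 16.8×0.22 = 10.5 V.
V_CE = 10.5 V > 0.2 V confirms active-region operation.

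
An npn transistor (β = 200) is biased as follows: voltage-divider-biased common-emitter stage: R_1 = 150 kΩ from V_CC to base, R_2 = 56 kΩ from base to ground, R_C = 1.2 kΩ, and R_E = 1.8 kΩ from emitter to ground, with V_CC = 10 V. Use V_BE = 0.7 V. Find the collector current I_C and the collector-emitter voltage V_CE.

Thevenize the base divider: V_Th = V_CC·R_2/(R_1+R_2) = 10×56/206 = 2.72 V, R_Th = R_1‖R_2 = 40.8 kΩ.
Base-emitter loop: V_Th = I_B·R_Th + V_BE + (β+1)I_B·R_E, so I_B = (2.72 − 0.7) / (40.8 + 201×1.8) = 0.00501 mA.
I_C = β·I_B = 200×0.00501 = 1 mA, and I_E = (β+1)I_B = 1.01 mA.
V_CE = V_CC − I_C·R_C − I_E·R_E = 10 − 1×1.2 − 1.01×1.8 = 6.98 V.
V_CE = 6.98 V > 0.2 V confirms active-region operation.

I_C ≈ 1 mA, V_CE ≈ 7 V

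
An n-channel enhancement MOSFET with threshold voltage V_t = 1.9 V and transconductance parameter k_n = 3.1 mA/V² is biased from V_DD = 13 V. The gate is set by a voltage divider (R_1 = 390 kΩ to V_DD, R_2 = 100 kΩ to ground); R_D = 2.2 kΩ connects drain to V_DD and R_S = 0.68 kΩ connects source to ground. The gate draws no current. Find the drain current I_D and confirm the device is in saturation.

V_G = V_DD·R_2/(R_1+R_2) = 13×100/490 = 2.65 V.
Assume saturation: I_D = (k_n/2)(V_GS − V_t)² with V_GS = V_G − I_D·R_S = 2.65 − 0.68·I_D.
Substituting gives 0.717·I_D² − 2.59·I_D + 0.879 = 0, with roots I_D = 0.38 or 3.23 mA.
The root I_D = 3.23 mA gives V_GS = 0.456 V ≤ V_t, so take I_D = 0.38 mA.
Then V_GS = 2.39 V and V_DS = V_DD − I_D(R_D+R_S) = 13 − 0.38×2.88 = 11.9 V.
Saturation requires V_DS ≥ V_GS − V_t = 0.495 V; 11.9 ≥ 0.495 ✓.

I_D ≈ 0.38 mA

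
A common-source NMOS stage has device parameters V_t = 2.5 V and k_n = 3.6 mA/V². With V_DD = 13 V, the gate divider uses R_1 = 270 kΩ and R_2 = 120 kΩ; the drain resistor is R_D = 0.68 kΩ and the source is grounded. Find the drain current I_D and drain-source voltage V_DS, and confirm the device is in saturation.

I_D ≈ 4.1 mA, V_DS ≈ 10 V

V_G = V_DD·R_2/(R_1+R_2) = 13×120/390 = 4 V. With the source grounded, V_GS = V_G = 4 V.
Assume saturation: I_D = (k_n/2)(V_GS − V_t)² = (3.6/2)×(4 − 2.5)² = 1.8×1.5² = 4.05 mA.
V_DS = V_DD − I_D·R_D = 13 − 4.05×0.68 = 10.2 V.
Saturation requires V_DS ≥ V_GS − V_t = 1.5 V; 10.2 ≥ 1.5 ✓.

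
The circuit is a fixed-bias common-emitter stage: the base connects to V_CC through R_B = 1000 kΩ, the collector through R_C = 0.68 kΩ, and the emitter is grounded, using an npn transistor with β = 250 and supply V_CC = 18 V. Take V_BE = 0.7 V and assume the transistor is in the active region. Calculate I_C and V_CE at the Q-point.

I_C ≈ 4.3 mA, V_CE ≈ 15 V

Base loop: V_CC = I_B·R_B + V_BE, so I_B = (18 − 0.7)/1000 kΩ = 0.0173 mA.
In the active region I_C = β·I_B = 250 × 0.0173 = 4.33 mA.
Collector loop: V_CE = V_CC − I_C·R_C = 18 − 4.33×0.68 = 15.1 V.
Since V_CE = 15.1 V > V_CE(sat) ≈ 0.2 V, the transistor is in the active region as assumed.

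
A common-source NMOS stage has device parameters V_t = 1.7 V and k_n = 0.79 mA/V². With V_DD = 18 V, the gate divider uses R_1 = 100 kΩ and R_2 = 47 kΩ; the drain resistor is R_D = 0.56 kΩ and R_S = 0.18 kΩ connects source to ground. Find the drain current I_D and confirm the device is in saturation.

V_G = V_DD·R_2/(R_1+R_2) = 18×47/147 = 5.76 V.
Assume saturation: I_D = (k_n/2)(V_GS − V_t)² with V_GS = V_G − I_D·R_S = 5.76 − 0.18·I_D.
Substituting gives 0.0128·I_D² − 1.58·I_D + 6.5 = 0, with roots I_D = 4.27 or 119 mA.
The root I_D = 119 mA gives V_GS = -15.7 V ≤ V_t, so take I_D = 4.27 mA.
Then V_GS = 4.99 V and V_DS = V_DD − I_D(R_D+R_S) = 18 − 4.27×0.74 = 14.8 V.
Saturation requires V_DS ≥ V_GS − V_t = 3.29 V; 14.8 ≥ 3.29 ✓.

I_D ≈ 4.3 mA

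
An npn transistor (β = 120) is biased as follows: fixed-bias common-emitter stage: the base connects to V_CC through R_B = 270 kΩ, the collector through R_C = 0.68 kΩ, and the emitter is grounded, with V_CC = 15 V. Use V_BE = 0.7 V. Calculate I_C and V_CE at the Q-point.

I_C ≈ 6.4 mA, V_CE ≈ 11 V

Base loop: V_CC = I_B·R_B + V_BE, so I_B = (15 − 0.7)/270 kΩ = 0.053 mA.
In the active region I_C = β·I_B = 120 × 0.053 = 6.36 mA.
Collector loop: V_CE = V_CC − I_C·R_C = 15 − 6.36×0.68 = 10.7 V.
Since V_CE = 10.7 V > V_CE(sat) ≈ 0.2 V, the transistor is in the active region as assumed.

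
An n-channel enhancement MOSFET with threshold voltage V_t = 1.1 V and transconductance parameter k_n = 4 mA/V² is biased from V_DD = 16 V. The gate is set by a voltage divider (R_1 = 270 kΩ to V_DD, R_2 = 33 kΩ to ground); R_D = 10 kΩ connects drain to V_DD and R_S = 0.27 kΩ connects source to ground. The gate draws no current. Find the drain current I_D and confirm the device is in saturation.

I_D ≈ 0.51 mA

V_G = V_DD·R_2/(R_1+R_2) = 16×33/303 = 1.74 V.
Assume saturation: I_D = (k_n/2)(V_GS − V_t)² with V_GS = V_G − I_D·R_S = 1.74 − 0.27·I_D.
Substituting gives 0.146·I_D² − 1.69·I_D + 0.826 = 0, with roots I_D = 0.51 or 11.1 mA.
The root I_D = 11.1 mA gives V_GS = -1.26 V ≤ V_t, so take I_D = 0.51 mA.
Then V_GS = 1.6 V and V_DS = V_DD − I_D(R_D+R_S) = 16 − 0.51×10.3 = 10.8 V.
Saturation requires V_DS ≥ V_GS − V_t = 0.505 V; 10.8 ≥ 0.505 ✓.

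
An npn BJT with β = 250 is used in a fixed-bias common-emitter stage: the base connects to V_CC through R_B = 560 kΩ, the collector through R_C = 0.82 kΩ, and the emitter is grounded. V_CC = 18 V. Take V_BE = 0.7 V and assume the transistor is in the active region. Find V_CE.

Base loop: V_CC = I_B·R_B + V_BE, so I_B = (18 − 0.7)/560 kΩ = 0.0309 mA.
In the active region I_C = β·I_B = 250 × 0.0309 = 7.72 mA.
Collector loop: V_CE = V_CC − I_C·R_C = 18 − 7.72×0.82 = 11.7 V.
Since V_CE = 11.7 V > V_CE(sat) ≈ 0.2 V, the transistor is in the active region as assumed.

V_CE ≈ 12 V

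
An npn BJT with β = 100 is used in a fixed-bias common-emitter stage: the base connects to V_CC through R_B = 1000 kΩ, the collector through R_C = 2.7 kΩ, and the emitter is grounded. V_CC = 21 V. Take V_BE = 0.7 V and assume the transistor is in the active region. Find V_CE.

Base loop: V_CC = I_B·R_B + V_BE, so I_B = (21 − 0.7)/1000 kΩ = 0.0203 mA.
In the active region I_C = β·I_B = 100 × 0.0203 = 2.03 mA.
Collector loop: V_CE = V_CC − I_C·R_C = 21 − 2.03×2.7 = 15.5 V.
Since V_CE = 15.5 V > V_CE(sat) ≈ 0.2 V, the transistor is in the active region as assumed.

V_CE ≈ 16 V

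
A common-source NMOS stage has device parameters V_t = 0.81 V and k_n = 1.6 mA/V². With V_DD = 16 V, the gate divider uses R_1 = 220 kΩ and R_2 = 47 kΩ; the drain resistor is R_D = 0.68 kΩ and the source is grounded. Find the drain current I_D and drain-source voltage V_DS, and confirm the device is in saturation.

I_D ≈ 3.2 mA, V_DS ≈ 14 V

V_G = V_DD·R_2/(R_1+R_2) = 16×47/267 = 2.82 V. With the source grounded, V_GS = V_G = 2.82 V.
Assume saturation: I_D = (k_n/2)(V_GS − V_t)² = (1.6/2)×(2.82 − 0.81)² = 0.8×2.01² = 3.22 mA.
V_DS = V_DD − I_D·R_D = 16 − 3.22×0.68 = 13.8 V.
Saturation requires V_DS ≥ V_GS − V_t = 2.01 V; 13.8 ≥ 2.01 ✓.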